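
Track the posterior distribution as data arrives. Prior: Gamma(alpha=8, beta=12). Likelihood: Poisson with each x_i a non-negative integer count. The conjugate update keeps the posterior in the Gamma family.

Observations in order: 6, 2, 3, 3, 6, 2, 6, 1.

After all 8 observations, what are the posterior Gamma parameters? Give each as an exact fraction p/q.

obs 1: x=6 → posterior Gamma(14, 13)
obs 2: x=2 → posterior Gamma(16, 14)
obs 3: x=3 → posterior Gamma(19, 15)
obs 4: x=3 → posterior Gamma(22, 16)
obs 5: x=6 → posterior Gamma(28, 17)
obs 6: x=2 → posterior Gamma(30, 18)
obs 7: x=6 → posterior Gamma(36, 19)
obs 8: x=1 → posterior Gamma(37, 20)

alpha=37, beta=20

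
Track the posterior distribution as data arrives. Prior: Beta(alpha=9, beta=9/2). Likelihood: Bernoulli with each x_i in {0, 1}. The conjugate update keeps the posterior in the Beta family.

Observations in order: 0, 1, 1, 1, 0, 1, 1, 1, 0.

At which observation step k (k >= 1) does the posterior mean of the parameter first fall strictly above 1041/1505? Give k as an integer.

obs 1: x=0 → posterior Beta(9, 11/2)
obs 2: x=1 → posterior Beta(10, 11/2)
obs 3: x=1 → posterior Beta(11, 11/2)
obs 4: x=1 → posterior Beta(12, 11/2)
obs 5: x=0 → posterior Beta(12, 13/2)
obs 6: x=1 → posterior Beta(13, 13/2)
obs 7: x=1 → posterior Beta(14, 13/2)
obs 8: x=1 → posterior Beta(15, 13/2)
obs 9: x=0 → posterior Beta(15, 15/2)

k = 8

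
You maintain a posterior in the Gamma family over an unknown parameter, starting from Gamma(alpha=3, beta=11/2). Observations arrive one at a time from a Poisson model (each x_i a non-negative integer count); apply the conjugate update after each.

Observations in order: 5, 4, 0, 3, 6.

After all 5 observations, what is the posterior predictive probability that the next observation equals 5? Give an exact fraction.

431884032399091827980492717200320/11045767571919545466173812409689943

obs 1: x=5 → posterior Gamma(8, 13/2)
obs 2: x=4 → posterior Gamma(12, 15/2)
obs 3: x=0 → posterior Gamma(12, 17/2)
obs 4: x=3 → posterior Gamma(15, 19/2)
obs 5: x=6 → posterior Gamma(21, 21/2)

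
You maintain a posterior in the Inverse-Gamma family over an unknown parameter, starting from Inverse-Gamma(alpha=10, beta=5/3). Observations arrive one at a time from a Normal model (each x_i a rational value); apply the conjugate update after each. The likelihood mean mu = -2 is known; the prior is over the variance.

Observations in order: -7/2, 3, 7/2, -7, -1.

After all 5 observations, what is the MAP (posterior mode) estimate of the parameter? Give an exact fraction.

521/162

obs 1: x=-7/2 → posterior Inverse-Gamma(21/2, 67/24)
obs 2: x=3 → posterior Inverse-Gamma(11, 367/24)
obs 3: x=7/2 → posterior Inverse-Gamma(23/2, 365/12)
obs 4: x=-7 → posterior Inverse-Gamma(12, 515/12)
obs 5: x=-1 → posterior Inverse-Gamma(25/2, 521/12)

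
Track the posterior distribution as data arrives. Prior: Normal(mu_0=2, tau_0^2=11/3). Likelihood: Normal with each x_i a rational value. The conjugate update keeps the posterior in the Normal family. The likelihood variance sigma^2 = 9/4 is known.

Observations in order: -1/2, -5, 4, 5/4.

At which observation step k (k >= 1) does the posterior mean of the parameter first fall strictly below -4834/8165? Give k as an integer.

obs 1: x=-1/2 → posterior Normal(32/71, 99/71)
obs 2: x=-5 → posterior Normal(-188/115, 99/115)
obs 3: x=4 → posterior Normal(-4/53, 33/53)
obs 4: x=5/4 → posterior Normal(43/203, 99/203)

k = 2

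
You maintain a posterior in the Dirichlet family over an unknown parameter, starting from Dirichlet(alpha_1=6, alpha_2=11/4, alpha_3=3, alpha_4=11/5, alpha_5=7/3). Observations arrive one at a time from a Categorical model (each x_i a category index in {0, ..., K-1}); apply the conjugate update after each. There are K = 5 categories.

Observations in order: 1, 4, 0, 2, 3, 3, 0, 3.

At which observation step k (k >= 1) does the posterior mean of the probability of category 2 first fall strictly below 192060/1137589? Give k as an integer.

obs 1: x=1 → posterior Dirichlet(6, 15/4, 3, 11/5, 7/3)
obs 2: x=4 → posterior Dirichlet(6, 15/4, 3, 11/5, 10/3)
obs 3: x=0 → posterior Dirichlet(7, 15/4, 3, 11/5, 10/3)
obs 4: x=2 → posterior Dirichlet(7, 15/4, 4, 11/5, 10/3)
obs 5: x=3 → posterior Dirichlet(7, 15/4, 4, 16/5, 10/3)
obs 6: x=3 → posterior Dirichlet(7, 15/4, 4, 21/5, 10/3)
obs 7: x=0 → posterior Dirichlet(8, 15/4, 4, 21/5, 10/3)
obs 8: x=3 → posterior Dirichlet(8, 15/4, 4, 26/5, 10/3)

k = 2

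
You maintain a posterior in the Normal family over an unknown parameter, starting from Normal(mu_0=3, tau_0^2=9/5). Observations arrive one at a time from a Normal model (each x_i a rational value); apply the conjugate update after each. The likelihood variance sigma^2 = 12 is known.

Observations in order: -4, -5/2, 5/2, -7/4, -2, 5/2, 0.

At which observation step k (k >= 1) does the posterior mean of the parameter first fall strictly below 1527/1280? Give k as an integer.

k = 5

obs 1: x=-4 → posterior Normal(48/23, 36/23)
obs 2: x=-5/2 → posterior Normal(81/52, 18/13)
obs 3: x=5/2 → posterior Normal(48/29, 36/29)
obs 4: x=-7/4 → posterior Normal(171/128, 9/8)
obs 5: x=-2 → posterior Normal(21/20, 36/35)
obs 6: x=5/2 → posterior Normal(177/152, 18/19)
obs 7: x=0 → posterior Normal(177/164, 36/41)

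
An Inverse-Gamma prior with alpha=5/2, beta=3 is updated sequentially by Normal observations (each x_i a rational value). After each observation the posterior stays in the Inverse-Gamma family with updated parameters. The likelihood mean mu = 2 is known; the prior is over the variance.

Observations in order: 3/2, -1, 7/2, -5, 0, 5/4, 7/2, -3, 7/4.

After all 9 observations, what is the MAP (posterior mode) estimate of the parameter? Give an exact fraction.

obs 1: x=3/2 → posterior Inverse-Gamma(3, 25/8)
obs 2: x=-1 → posterior Inverse-Gamma(7/2, 61/8)
obs 3: x=7/2 → posterior Inverse-Gamma(4, 35/4)
obs 4: x=-5 → posterior Inverse-Gamma(9/2, 133/4)
obs 5: x=0 → posterior Inverse-Gamma(5, 141/4)
obs 6: x=5/4 → posterior Inverse-Gamma(11/2, 1137/32)
obs 7: x=7/2 → posterior Inverse-Gamma(6, 1173/32)
obs 8: x=-3 → posterior Inverse-Gamma(13/2, 1573/32)
obs 9: x=7/4 → posterior Inverse-Gamma(7, 787/16)

787/128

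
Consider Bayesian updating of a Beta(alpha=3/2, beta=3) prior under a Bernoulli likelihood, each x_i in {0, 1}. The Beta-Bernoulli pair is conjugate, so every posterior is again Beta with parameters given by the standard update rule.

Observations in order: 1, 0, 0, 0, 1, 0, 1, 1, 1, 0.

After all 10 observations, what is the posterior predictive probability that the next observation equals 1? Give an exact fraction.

obs 1: x=1 → posterior Beta(5/2, 3)
obs 2: x=0 → posterior Beta(5/2, 4)
obs 3: x=0 → posterior Beta(5/2, 5)
obs 4: x=0 → posterior Beta(5/2, 6)
obs 5: x=1 → posterior Beta(7/2, 6)
obs 6: x=0 → posterior Beta(7/2, 7)
obs 7: x=1 → posterior Beta(9/2, 7)
obs 8: x=1 → posterior Beta(11/2, 7)
obs 9: x=1 → posterior Beta(13/2, 7)
obs 10: x=0 → posterior Beta(13/2, 8)

13/29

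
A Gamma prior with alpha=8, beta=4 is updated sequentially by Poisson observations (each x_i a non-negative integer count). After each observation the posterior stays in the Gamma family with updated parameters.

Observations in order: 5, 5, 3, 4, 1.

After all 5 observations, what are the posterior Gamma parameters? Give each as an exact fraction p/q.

alpha=26, beta=9

obs 1: x=5 → posterior Gamma(13, 5)
obs 2: x=5 → posterior Gamma(18, 6)
obs 3: x=3 → posterior Gamma(21, 7)
obs 4: x=4 → posterior Gamma(25, 8)
obs 5: x=1 → posterior Gamma(26, 9)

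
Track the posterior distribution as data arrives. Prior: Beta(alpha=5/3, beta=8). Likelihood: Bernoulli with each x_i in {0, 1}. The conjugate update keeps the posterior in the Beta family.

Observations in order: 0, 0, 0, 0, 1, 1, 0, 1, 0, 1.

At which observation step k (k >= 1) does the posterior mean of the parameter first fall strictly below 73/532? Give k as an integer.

obs 1: x=0 → posterior Beta(5/3, 9)
obs 2: x=0 → posterior Beta(5/3, 10)
obs 3: x=0 → posterior Beta(5/3, 11)
obs 4: x=0 → posterior Beta(5/3, 12)
obs 5: x=1 → posterior Beta(8/3, 12)
obs 6: x=1 → posterior Beta(11/3, 12)
obs 7: x=0 → posterior Beta(11/3, 13)
obs 8: x=1 → posterior Beta(14/3, 13)
obs 9: x=0 → posterior Beta(14/3, 14)
obs 10: x=1 → posterior Beta(17/3, 14)

k = 3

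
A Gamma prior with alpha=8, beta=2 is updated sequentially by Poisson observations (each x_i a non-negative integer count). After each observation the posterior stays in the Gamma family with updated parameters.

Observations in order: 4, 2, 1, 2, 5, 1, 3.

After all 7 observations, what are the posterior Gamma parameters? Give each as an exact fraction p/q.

alpha=26, beta=9

obs 1: x=4 → posterior Gamma(12, 3)
obs 2: x=2 → posterior Gamma(14, 4)
obs 3: x=1 → posterior Gamma(15, 5)
obs 4: x=2 → posterior Gamma(17, 6)
obs 5: x=5 → posterior Gamma(22, 7)
obs 6: x=1 → posterior Gamma(23, 8)
obs 7: x=3 → posterior Gamma(26, 9)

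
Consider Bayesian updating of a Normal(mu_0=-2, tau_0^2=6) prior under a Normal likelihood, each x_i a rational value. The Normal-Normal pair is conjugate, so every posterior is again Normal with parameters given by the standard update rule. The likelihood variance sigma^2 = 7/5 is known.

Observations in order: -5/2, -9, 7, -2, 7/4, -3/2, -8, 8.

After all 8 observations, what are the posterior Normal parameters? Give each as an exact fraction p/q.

mu_0=-31/38, tau_0^2=42/247

obs 1: x=-5/2 → posterior Normal(-89/37, 42/37)
obs 2: x=-9 → posterior Normal(-359/67, 42/67)
obs 3: x=7 → posterior Normal(-149/97, 42/97)
obs 4: x=-2 → posterior Normal(-209/127, 42/127)
obs 5: x=7/4 → posterior Normal(-313/314, 42/157)
obs 6: x=-3/2 → posterior Normal(-403/374, 42/187)
obs 7: x=-8 → posterior Normal(-883/434, 6/31)
obs 8: x=8 → posterior Normal(-31/38, 42/247)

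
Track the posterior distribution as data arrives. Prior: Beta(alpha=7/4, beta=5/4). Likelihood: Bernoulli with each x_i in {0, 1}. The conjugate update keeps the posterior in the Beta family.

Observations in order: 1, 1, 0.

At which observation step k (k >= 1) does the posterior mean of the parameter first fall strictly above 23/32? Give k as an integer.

k = 2

obs 1: x=1 → posterior Beta(11/4, 5/4)
obs 2: x=1 → posterior Beta(15/4, 5/4)
obs 3: x=0 → posterior Beta(15/4, 9/4)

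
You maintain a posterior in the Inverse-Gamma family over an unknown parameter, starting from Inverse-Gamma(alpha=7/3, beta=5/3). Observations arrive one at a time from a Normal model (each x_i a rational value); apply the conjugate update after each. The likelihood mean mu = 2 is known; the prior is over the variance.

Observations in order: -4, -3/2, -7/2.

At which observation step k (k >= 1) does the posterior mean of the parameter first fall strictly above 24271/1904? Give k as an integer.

obs 1: x=-4 → posterior Inverse-Gamma(17/6, 59/3)
obs 2: x=-3/2 → posterior Inverse-Gamma(10/3, 619/24)
obs 3: x=-7/2 → posterior Inverse-Gamma(23/6, 491/12)

k = 3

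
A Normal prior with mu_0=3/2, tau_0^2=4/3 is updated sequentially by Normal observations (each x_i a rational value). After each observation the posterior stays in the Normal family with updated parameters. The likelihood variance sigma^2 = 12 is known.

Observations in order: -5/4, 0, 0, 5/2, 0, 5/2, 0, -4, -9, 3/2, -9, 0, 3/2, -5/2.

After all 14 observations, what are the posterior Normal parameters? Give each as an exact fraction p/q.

obs 1: x=-5/4 → posterior Normal(49/40, 6/5)
obs 2: x=0 → posterior Normal(49/44, 12/11)
obs 3: x=0 → posterior Normal(49/48, 1)
obs 4: x=5/2 → posterior Normal(59/52, 12/13)
obs 5: x=0 → posterior Normal(59/56, 6/7)
obs 6: x=5/2 → posterior Normal(23/20, 4/5)
obs 7: x=0 → posterior Normal(69/64, 3/4)
obs 8: x=-4 → posterior Normal(53/68, 12/17)
obs 9: x=-9 → posterior Normal(17/72, 2/3)
obs 10: x=3/2 → posterior Normal(23/76, 12/19)
obs 11: x=-9 → posterior Normal(-13/80, 3/5)
obs 12: x=0 → posterior Normal(-13/84, 4/7)
obs 13: x=3/2 → posterior Normal(-7/88, 6/11)
obs 14: x=-5/2 → posterior Normal(-17/92, 12/23)

mu_0=-17/92, tau_0^2=12/23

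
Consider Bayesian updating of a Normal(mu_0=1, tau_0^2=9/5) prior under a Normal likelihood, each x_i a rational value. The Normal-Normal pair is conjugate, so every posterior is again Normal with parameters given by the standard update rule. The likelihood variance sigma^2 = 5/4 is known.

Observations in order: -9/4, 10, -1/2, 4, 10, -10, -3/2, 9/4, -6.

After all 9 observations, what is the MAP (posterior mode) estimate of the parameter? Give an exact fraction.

obs 1: x=-9/4 → posterior Normal(-56/61, 45/61)
obs 2: x=10 → posterior Normal(304/97, 45/97)
obs 3: x=-1/2 → posterior Normal(286/133, 45/133)
obs 4: x=4 → posterior Normal(430/169, 45/169)
obs 5: x=10 → posterior Normal(158/41, 9/41)
obs 6: x=-10 → posterior Normal(430/241, 45/241)
obs 7: x=-3/2 → posterior Normal(376/277, 45/277)
obs 8: x=9/4 → posterior Normal(457/313, 45/313)
obs 9: x=-6 → posterior Normal(241/349, 45/349)

241/349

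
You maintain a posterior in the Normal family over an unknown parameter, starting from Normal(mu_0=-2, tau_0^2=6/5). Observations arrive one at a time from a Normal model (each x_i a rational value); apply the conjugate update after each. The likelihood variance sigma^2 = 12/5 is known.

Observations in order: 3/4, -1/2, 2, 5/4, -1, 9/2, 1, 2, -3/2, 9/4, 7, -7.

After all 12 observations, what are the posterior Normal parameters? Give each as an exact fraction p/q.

obs 1: x=3/4 → posterior Normal(-13/12, 4/5)
obs 2: x=-1/2 → posterior Normal(-15/16, 3/5)
obs 3: x=2 → posterior Normal(-7/20, 12/25)
obs 4: x=5/4 → posterior Normal(-1/12, 2/5)
obs 5: x=-1 → posterior Normal(-3/14, 12/35)
obs 6: x=9/2 → posterior Normal(3/8, 3/10)
obs 7: x=1 → posterior Normal(4/9, 4/15)
obs 8: x=2 → posterior Normal(3/5, 6/25)
obs 9: x=-3/2 → posterior Normal(9/22, 12/55)
obs 10: x=9/4 → posterior Normal(9/16, 1/5)
obs 11: x=7 → posterior Normal(55/52, 12/65)
obs 12: x=-7 → posterior Normal(27/56, 6/35)

mu_0=27/56, tau_0^2=6/35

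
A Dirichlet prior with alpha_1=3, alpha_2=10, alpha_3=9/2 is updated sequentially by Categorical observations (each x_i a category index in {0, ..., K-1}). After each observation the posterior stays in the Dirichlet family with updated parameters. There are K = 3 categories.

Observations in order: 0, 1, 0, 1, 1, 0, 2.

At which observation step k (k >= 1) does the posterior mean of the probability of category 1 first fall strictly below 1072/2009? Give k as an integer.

obs 1: x=0 → posterior Dirichlet(4, 10, 9/2)
obs 2: x=1 → posterior Dirichlet(4, 11, 9/2)
obs 3: x=0 → posterior Dirichlet(5, 11, 9/2)
obs 4: x=1 → posterior Dirichlet(5, 12, 9/2)
obs 5: x=1 → posterior Dirichlet(5, 13, 9/2)
obs 6: x=0 → posterior Dirichlet(6, 13, 9/2)
obs 7: x=2 → posterior Dirichlet(6, 13, 11/2)

k = 7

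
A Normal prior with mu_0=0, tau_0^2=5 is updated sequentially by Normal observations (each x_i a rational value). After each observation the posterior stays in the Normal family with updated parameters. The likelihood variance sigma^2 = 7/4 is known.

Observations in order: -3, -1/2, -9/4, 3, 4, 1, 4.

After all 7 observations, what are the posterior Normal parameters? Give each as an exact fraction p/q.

mu_0=125/147, tau_0^2=5/21

obs 1: x=-3 → posterior Normal(-20/9, 35/27)
obs 2: x=-1/2 → posterior Normal(-70/47, 35/47)
obs 3: x=-9/4 → posterior Normal(-115/67, 35/67)
obs 4: x=3 → posterior Normal(-55/87, 35/87)
obs 5: x=4 → posterior Normal(25/107, 35/107)
obs 6: x=1 → posterior Normal(45/127, 35/127)
obs 7: x=4 → posterior Normal(125/147, 5/21)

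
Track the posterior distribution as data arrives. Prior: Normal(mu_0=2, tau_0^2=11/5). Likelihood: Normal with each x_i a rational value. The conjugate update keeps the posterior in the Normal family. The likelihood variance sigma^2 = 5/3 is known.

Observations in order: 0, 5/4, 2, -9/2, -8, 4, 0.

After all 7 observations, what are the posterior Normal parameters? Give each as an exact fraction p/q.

mu_0=-493/1024, tau_0^2=55/256

obs 1: x=0 → posterior Normal(25/29, 55/58)
obs 2: x=5/4 → posterior Normal(365/364, 55/91)
obs 3: x=2 → posterior Normal(629/496, 55/124)
obs 4: x=-9/2 → posterior Normal(35/628, 55/157)
obs 5: x=-8 → posterior Normal(-1021/760, 11/38)
obs 6: x=4 → posterior Normal(-493/892, 55/223)
obs 7: x=0 → posterior Normal(-493/1024, 55/256)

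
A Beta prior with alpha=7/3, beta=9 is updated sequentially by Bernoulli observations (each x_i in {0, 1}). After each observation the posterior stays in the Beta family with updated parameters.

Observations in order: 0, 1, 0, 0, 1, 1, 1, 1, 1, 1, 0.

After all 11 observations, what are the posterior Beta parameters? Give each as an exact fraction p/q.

alpha=28/3, beta=13

obs 1: x=0 → posterior Beta(7/3, 10)
obs 2: x=1 → posterior Beta(10/3, 10)
obs 3: x=0 → posterior Beta(10/3, 11)
obs 4: x=0 → posterior Beta(10/3, 12)
obs 5: x=1 → posterior Beta(13/3, 12)
obs 6: x=1 → posterior Beta(16/3, 12)
obs 7: x=1 → posterior Beta(19/3, 12)
obs 8: x=1 → posterior Beta(22/3, 12)
obs 9: x=1 → posterior Beta(25/3, 12)
obs 10: x=1 → posterior Beta(28/3, 12)
obs 11: x=0 → posterior Beta(28/3, 13)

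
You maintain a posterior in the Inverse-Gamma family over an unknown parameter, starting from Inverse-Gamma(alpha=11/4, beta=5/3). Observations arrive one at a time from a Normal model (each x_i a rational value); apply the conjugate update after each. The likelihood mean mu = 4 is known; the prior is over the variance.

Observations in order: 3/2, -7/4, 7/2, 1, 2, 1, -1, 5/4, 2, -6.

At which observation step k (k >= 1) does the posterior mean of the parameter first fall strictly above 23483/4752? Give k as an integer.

obs 1: x=3/2 → posterior Inverse-Gamma(13/4, 115/24)
obs 2: x=-7/4 → posterior Inverse-Gamma(15/4, 2047/96)
obs 3: x=7/2 → posterior Inverse-Gamma(17/4, 2059/96)
obs 4: x=1 → posterior Inverse-Gamma(19/4, 2491/96)
obs 5: x=2 → posterior Inverse-Gamma(21/4, 2683/96)
obs 6: x=1 → posterior Inverse-Gamma(23/4, 3115/96)
obs 7: x=-1 → posterior Inverse-Gamma(25/4, 4315/96)
obs 8: x=5/4 → posterior Inverse-Gamma(27/4, 2339/48)
obs 9: x=2 → posterior Inverse-Gamma(29/4, 2435/48)
obs 10: x=-6 → posterior Inverse-Gamma(31/4, 4835/48)

k = 2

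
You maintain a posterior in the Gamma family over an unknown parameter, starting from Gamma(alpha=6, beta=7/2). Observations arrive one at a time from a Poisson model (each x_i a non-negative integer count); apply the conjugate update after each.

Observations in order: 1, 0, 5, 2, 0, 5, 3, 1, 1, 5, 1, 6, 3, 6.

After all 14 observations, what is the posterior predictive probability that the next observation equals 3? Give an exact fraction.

394519919434206283511529684515554931896418793257907964289188385009765625000/1877944508893233281587362192715149196869044938545410448866468981413670579521

obs 1: x=1 → posterior Gamma(7, 9/2)
obs 2: x=0 → posterior Gamma(7, 11/2)
obs 3: x=5 → posterior Gamma(12, 13/2)
obs 4: x=2 → posterior Gamma(14, 15/2)
obs 5: x=0 → posterior Gamma(14, 17/2)
obs 6: x=5 → posterior Gamma(19, 19/2)
obs 7: x=3 → posterior Gamma(22, 21/2)
obs 8: x=1 → posterior Gamma(23, 23/2)
obs 9: x=1 → posterior Gamma(24, 25/2)
obs 10: x=5 → posterior Gamma(29, 27/2)
obs 11: x=1 → posterior Gamma(30, 29/2)
obs 12: x=6 → posterior Gamma(36, 31/2)
obs 13: x=3 → posterior Gamma(39, 33/2)
obs 14: x=6 → posterior Gamma(45, 35/2)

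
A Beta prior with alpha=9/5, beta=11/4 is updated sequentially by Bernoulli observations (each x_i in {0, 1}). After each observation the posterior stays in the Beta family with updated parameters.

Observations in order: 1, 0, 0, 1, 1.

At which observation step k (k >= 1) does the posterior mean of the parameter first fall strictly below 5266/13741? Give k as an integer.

obs 1: x=1 → posterior Beta(14/5, 11/4)
obs 2: x=0 → posterior Beta(14/5, 15/4)
obs 3: x=0 → posterior Beta(14/5, 19/4)
obs 4: x=1 → posterior Beta(19/5, 19/4)
obs 5: x=1 → posterior Beta(24/5, 19/4)

k = 3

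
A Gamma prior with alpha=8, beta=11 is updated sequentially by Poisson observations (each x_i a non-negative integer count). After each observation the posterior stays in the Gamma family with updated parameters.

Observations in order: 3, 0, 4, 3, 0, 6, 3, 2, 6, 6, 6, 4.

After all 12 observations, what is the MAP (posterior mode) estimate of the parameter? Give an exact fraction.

obs 1: x=3 → posterior Gamma(11, 12)
obs 2: x=0 → posterior Gamma(11, 13)
obs 3: x=4 → posterior Gamma(15, 14)
obs 4: x=3 → posterior Gamma(18, 15)
obs 5: x=0 → posterior Gamma(18, 16)
obs 6: x=6 → posterior Gamma(24, 17)
obs 7: x=3 → posterior Gamma(27, 18)
obs 8: x=2 → posterior Gamma(29, 19)
obs 9: x=6 → posterior Gamma(35, 20)
obs 10: x=6 → posterior Gamma(41, 21)
obs 11: x=6 → posterior Gamma(47, 22)
obs 12: x=4 → posterior Gamma(51, 23)

50/23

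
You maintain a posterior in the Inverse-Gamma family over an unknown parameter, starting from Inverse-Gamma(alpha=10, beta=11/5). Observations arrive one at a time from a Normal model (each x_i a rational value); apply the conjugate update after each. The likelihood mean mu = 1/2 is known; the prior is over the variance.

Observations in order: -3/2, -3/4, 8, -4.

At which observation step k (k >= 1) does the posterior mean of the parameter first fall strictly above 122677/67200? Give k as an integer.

obs 1: x=-3/2 → posterior Inverse-Gamma(21/2, 21/5)
obs 2: x=-3/4 → posterior Inverse-Gamma(11, 797/160)
obs 3: x=8 → posterior Inverse-Gamma(23/2, 5297/160)
obs 4: x=-4 → posterior Inverse-Gamma(12, 6917/160)

k = 3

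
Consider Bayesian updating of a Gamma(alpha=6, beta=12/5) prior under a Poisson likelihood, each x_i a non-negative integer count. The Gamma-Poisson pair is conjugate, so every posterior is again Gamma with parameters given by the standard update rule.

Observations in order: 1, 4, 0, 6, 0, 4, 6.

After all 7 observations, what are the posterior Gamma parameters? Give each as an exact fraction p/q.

alpha=27, beta=47/5

obs 1: x=1 → posterior Gamma(7, 17/5)
obs 2: x=4 → posterior Gamma(11, 22/5)
obs 3: x=0 → posterior Gamma(11, 27/5)
obs 4: x=6 → posterior Gamma(17, 32/5)
obs 5: x=0 → posterior Gamma(17, 37/5)
obs 6: x=4 → posterior Gamma(21, 42/5)
obs 7: x=6 → posterior Gamma(27, 47/5)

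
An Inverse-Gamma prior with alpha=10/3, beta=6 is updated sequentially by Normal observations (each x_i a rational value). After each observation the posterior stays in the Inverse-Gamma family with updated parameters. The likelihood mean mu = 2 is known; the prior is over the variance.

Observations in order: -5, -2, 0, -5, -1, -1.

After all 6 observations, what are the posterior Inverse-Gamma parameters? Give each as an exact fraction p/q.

alpha=19/3, beta=74

obs 1: x=-5 → posterior Inverse-Gamma(23/6, 61/2)
obs 2: x=-2 → posterior Inverse-Gamma(13/3, 77/2)
obs 3: x=0 → posterior Inverse-Gamma(29/6, 81/2)
obs 4: x=-5 → posterior Inverse-Gamma(16/3, 65)
obs 5: x=-1 → posterior Inverse-Gamma(35/6, 139/2)
obs 6: x=-1 → posterior Inverse-Gamma(19/3, 74)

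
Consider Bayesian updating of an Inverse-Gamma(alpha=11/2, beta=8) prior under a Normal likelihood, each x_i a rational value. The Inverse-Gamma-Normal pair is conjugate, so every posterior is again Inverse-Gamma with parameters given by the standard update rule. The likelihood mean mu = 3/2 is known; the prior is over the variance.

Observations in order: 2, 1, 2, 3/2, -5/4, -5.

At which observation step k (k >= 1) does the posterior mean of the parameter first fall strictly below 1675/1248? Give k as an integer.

k = 4

obs 1: x=2 → posterior Inverse-Gamma(6, 65/8)
obs 2: x=1 → posterior Inverse-Gamma(13/2, 33/4)
obs 3: x=2 → posterior Inverse-Gamma(7, 67/8)
obs 4: x=3/2 → posterior Inverse-Gamma(15/2, 67/8)
obs 5: x=-5/4 → posterior Inverse-Gamma(8, 389/32)
obs 6: x=-5 → posterior Inverse-Gamma(17/2, 1065/32)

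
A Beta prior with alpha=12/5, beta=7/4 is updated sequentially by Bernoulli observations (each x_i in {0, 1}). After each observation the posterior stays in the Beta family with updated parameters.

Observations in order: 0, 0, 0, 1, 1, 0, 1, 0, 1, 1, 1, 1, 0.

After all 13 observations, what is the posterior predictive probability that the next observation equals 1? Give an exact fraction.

obs 1: x=0 → posterior Beta(12/5, 11/4)
obs 2: x=0 → posterior Beta(12/5, 15/4)
obs 3: x=0 → posterior Beta(12/5, 19/4)
obs 4: x=1 → posterior Beta(17/5, 19/4)
obs 5: x=1 → posterior Beta(22/5, 19/4)
obs 6: x=0 → posterior Beta(22/5, 23/4)
obs 7: x=1 → posterior Beta(27/5, 23/4)
obs 8: x=0 → posterior Beta(27/5, 27/4)
obs 9: x=1 → posterior Beta(32/5, 27/4)
obs 10: x=1 → posterior Beta(37/5, 27/4)
obs 11: x=1 → posterior Beta(42/5, 27/4)
obs 12: x=1 → posterior Beta(47/5, 27/4)
obs 13: x=0 → posterior Beta(47/5, 31/4)

188/343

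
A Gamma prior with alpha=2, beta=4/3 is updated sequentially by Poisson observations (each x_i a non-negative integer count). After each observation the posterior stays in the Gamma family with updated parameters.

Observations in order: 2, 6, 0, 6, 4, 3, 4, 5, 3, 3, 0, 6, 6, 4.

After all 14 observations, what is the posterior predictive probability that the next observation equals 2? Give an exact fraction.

8220379620447504146790594029168236443714676290295970080059311458530400290828269741504137789440/44769318314604316098321141946300034230442844475654848781645818897465472518013620463849601347201

obs 1: x=2 → posterior Gamma(4, 7/3)
obs 2: x=6 → posterior Gamma(10, 10/3)
obs 3: x=0 → posterior Gamma(10, 13/3)
obs 4: x=6 → posterior Gamma(16, 16/3)
obs 5: x=4 → posterior Gamma(20, 19/3)
obs 6: x=3 → posterior Gamma(23, 22/3)
obs 7: x=4 → posterior Gamma(27, 25/3)
obs 8: x=5 → posterior Gamma(32, 28/3)
obs 9: x=3 → posterior Gamma(35, 31/3)
obs 10: x=3 → posterior Gamma(38, 34/3)
obs 11: x=0 → posterior Gamma(38, 37/3)
obs 12: x=6 → posterior Gamma(44, 40/3)
obs 13: x=6 → posterior Gamma(50, 43/3)
obs 14: x=4 → posterior Gamma(54, 46/3)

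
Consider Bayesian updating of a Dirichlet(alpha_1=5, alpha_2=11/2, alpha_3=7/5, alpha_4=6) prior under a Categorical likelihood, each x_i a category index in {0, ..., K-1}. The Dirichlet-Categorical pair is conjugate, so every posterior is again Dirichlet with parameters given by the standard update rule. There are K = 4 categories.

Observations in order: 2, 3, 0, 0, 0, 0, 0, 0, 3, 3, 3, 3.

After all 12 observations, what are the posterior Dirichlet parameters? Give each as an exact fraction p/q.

obs 1: x=2 → posterior Dirichlet(5, 11/2, 12/5, 6)
obs 2: x=3 → posterior Dirichlet(5, 11/2, 12/5, 7)
obs 3: x=0 → posterior Dirichlet(6, 11/2, 12/5, 7)
obs 4: x=0 → posterior Dirichlet(7, 11/2, 12/5, 7)
obs 5: x=0 → posterior Dirichlet(8, 11/2, 12/5, 7)
obs 6: x=0 → posterior Dirichlet(9, 11/2, 12/5, 7)
obs 7: x=0 → posterior Dirichlet(10, 11/2, 12/5, 7)
obs 8: x=0 → posterior Dirichlet(11, 11/2, 12/5, 7)
obs 9: x=3 → posterior Dirichlet(11, 11/2, 12/5, 8)
obs 10: x=3 → posterior Dirichlet(11, 11/2, 12/5, 9)
obs 11: x=3 → posterior Dirichlet(11, 11/2, 12/5, 10)
obs 12: x=3 → posterior Dirichlet(11, 11/2, 12/5, 11)

alpha_1=11, alpha_2=11/2, alpha_3=12/5, alpha_4=11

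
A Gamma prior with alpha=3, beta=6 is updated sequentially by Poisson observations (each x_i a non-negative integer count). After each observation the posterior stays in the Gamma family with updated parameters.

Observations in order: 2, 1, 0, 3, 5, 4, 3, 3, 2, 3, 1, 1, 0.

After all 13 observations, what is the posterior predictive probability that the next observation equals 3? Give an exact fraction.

obs 1: x=2 → posterior Gamma(5, 7)
obs 2: x=1 → posterior Gamma(6, 8)
obs 3: x=0 → posterior Gamma(6, 9)
obs 4: x=3 → posterior Gamma(9, 10)
obs 5: x=5 → posterior Gamma(14, 11)
obs 6: x=4 → posterior Gamma(18, 12)
obs 7: x=3 → posterior Gamma(21, 13)
obs 8: x=3 → posterior Gamma(24, 14)
obs 9: x=2 → posterior Gamma(26, 15)
obs 10: x=3 → posterior Gamma(29, 16)
obs 11: x=1 → posterior Gamma(30, 17)
obs 12: x=1 → posterior Gamma(31, 18)
obs 13: x=0 → posterior Gamma(31, 19)

1493193217355927798279856176231041807945079/10737418240000000000000000000000000000000000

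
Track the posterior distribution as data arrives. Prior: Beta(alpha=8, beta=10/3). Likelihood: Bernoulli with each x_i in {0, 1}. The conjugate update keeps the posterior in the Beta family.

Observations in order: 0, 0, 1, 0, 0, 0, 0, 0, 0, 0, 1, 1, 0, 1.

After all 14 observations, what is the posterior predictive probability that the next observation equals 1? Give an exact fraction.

9/19

obs 1: x=0 → posterior Beta(8, 13/3)
obs 2: x=0 → posterior Beta(8, 16/3)
obs 3: x=1 → posterior Beta(9, 16/3)
obs 4: x=0 → posterior Beta(9, 19/3)
obs 5: x=0 → posterior Beta(9, 22/3)
obs 6: x=0 → posterior Beta(9, 25/3)
obs 7: x=0 → posterior Beta(9, 28/3)
obs 8: x=0 → posterior Beta(9, 31/3)
obs 9: x=0 → posterior Beta(9, 34/3)
obs 10: x=0 → posterior Beta(9, 37/3)
obs 11: x=1 → posterior Beta(10, 37/3)
obs 12: x=1 → posterior Beta(11, 37/3)
obs 13: x=0 → posterior Beta(11, 40/3)
obs 14: x=1 → posterior Beta(12, 40/3)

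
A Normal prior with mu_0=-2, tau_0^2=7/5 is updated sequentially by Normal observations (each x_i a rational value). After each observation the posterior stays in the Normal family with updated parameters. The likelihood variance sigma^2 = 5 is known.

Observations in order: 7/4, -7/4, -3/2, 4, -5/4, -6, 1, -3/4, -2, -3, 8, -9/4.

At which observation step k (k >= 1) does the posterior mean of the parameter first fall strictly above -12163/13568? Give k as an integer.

obs 1: x=7/4 → posterior Normal(-151/128, 35/32)
obs 2: x=-7/4 → posterior Normal(-50/39, 35/39)
obs 3: x=-3/2 → posterior Normal(-121/92, 35/46)
obs 4: x=4 → posterior Normal(-65/106, 35/53)
obs 5: x=-5/4 → posterior Normal(-11/16, 7/12)
obs 6: x=-6 → posterior Normal(-333/268, 35/67)
obs 7: x=1 → posterior Normal(-305/296, 35/74)
obs 8: x=-3/4 → posterior Normal(-163/162, 35/81)
obs 9: x=-2 → posterior Normal(-191/176, 35/88)
obs 10: x=-3 → posterior Normal(-233/190, 7/19)
obs 11: x=8 → posterior Normal(-121/204, 35/102)
obs 12: x=-9/4 → posterior Normal(-305/436, 35/109)

k = 4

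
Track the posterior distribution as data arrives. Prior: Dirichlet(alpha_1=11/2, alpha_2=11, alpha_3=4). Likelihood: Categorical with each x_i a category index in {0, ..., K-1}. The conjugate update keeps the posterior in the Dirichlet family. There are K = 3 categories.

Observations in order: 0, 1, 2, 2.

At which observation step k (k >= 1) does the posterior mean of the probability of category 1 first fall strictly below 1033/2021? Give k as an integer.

obs 1: x=0 → posterior Dirichlet(13/2, 11, 4)
obs 2: x=1 → posterior Dirichlet(13/2, 12, 4)
obs 3: x=2 → posterior Dirichlet(13/2, 12, 5)
obs 4: x=2 → posterior Dirichlet(13/2, 12, 6)

k = 3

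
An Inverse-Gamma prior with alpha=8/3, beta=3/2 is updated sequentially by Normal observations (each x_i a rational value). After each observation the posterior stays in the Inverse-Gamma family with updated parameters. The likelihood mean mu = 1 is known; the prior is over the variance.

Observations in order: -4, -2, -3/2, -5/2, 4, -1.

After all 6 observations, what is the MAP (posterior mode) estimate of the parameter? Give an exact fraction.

obs 1: x=-4 → posterior Inverse-Gamma(19/6, 14)
obs 2: x=-2 → posterior Inverse-Gamma(11/3, 37/2)
obs 3: x=-3/2 → posterior Inverse-Gamma(25/6, 173/8)
obs 4: x=-5/2 → posterior Inverse-Gamma(14/3, 111/4)
obs 5: x=4 → posterior Inverse-Gamma(31/6, 129/4)
obs 6: x=-1 → posterior Inverse-Gamma(17/3, 137/4)

411/80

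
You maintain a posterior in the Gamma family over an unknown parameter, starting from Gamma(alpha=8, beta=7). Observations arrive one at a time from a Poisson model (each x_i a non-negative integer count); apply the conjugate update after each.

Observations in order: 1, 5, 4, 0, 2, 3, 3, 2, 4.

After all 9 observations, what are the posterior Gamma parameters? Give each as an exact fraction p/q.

obs 1: x=1 → posterior Gamma(9, 8)
obs 2: x=5 → posterior Gamma(14, 9)
obs 3: x=4 → posterior Gamma(18, 10)
obs 4: x=0 → posterior Gamma(18, 11)
obs 5: x=2 → posterior Gamma(20, 12)
obs 6: x=3 → posterior Gamma(23, 13)
obs 7: x=3 → posterior Gamma(26, 14)
obs 8: x=2 → posterior Gamma(28, 15)
obs 9: x=4 → posterior Gamma(32, 16)

alpha=32, beta=16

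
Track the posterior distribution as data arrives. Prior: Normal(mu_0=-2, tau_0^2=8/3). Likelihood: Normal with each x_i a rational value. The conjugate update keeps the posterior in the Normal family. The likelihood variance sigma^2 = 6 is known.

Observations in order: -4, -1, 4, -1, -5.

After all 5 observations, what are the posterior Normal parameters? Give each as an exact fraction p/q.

obs 1: x=-4 → posterior Normal(-34/13, 24/13)
obs 2: x=-1 → posterior Normal(-38/17, 24/17)
obs 3: x=4 → posterior Normal(-22/21, 8/7)
obs 4: x=-1 → posterior Normal(-26/25, 24/25)
obs 5: x=-5 → posterior Normal(-46/29, 24/29)

mu_0=-46/29, tau_0^2=24/29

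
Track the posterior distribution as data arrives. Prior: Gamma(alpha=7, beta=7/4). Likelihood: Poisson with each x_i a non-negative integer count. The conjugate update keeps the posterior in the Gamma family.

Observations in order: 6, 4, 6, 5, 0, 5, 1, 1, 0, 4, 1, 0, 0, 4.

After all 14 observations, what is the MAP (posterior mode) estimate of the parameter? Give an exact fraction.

obs 1: x=6 → posterior Gamma(13, 11/4)
obs 2: x=4 → posterior Gamma(17, 15/4)
obs 3: x=6 → posterior Gamma(23, 19/4)
obs 4: x=5 → posterior Gamma(28, 23/4)
obs 5: x=0 → posterior Gamma(28, 27/4)
obs 6: x=5 → posterior Gamma(33, 31/4)
obs 7: x=1 → posterior Gamma(34, 35/4)
obs 8: x=1 → posterior Gamma(35, 39/4)
obs 9: x=0 → posterior Gamma(35, 43/4)
obs 10: x=4 → posterior Gamma(39, 47/4)
obs 11: x=1 → posterior Gamma(40, 51/4)
obs 12: x=0 → posterior Gamma(40, 55/4)
obs 13: x=0 → posterior Gamma(40, 59/4)
obs 14: x=4 → posterior Gamma(44, 63/4)

172/63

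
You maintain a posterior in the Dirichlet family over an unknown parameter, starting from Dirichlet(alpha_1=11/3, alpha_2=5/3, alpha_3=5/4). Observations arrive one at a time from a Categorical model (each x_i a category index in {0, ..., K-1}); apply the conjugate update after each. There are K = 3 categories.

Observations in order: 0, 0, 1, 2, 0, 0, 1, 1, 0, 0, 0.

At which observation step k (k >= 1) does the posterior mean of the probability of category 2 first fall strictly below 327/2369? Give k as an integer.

k = 3

obs 1: x=0 → posterior Dirichlet(14/3, 5/3, 5/4)
obs 2: x=0 → posterior Dirichlet(17/3, 5/3, 5/4)
obs 3: x=1 → posterior Dirichlet(17/3, 8/3, 5/4)
obs 4: x=2 → posterior Dirichlet(17/3, 8/3, 9/4)
obs 5: x=0 → posterior Dirichlet(20/3, 8/3, 9/4)
obs 6: x=0 → posterior Dirichlet(23/3, 8/3, 9/4)
obs 7: x=1 → posterior Dirichlet(23/3, 11/3, 9/4)
obs 8: x=1 → posterior Dirichlet(23/3, 14/3, 9/4)
obs 9: x=0 → posterior Dirichlet(26/3, 14/3, 9/4)
obs 10: x=0 → posterior Dirichlet(29/3, 14/3, 9/4)
obs 11: x=0 → posterior Dirichlet(32/3, 14/3, 9/4)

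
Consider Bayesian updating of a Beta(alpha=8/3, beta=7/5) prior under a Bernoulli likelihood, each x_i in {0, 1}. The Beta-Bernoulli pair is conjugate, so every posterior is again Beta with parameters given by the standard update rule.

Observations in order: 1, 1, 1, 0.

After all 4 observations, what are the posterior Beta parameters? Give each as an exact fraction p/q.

alpha=17/3, beta=12/5

obs 1: x=1 → posterior Beta(11/3, 7/5)
obs 2: x=1 → posterior Beta(14/3, 7/5)
obs 3: x=1 → posterior Beta(17/3, 7/5)
obs 4: x=0 → posterior Beta(17/3, 12/5)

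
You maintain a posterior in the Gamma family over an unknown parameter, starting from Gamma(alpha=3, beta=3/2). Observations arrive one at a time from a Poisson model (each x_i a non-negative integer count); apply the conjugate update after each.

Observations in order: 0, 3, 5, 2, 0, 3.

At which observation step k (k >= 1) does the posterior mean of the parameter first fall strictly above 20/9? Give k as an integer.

k = 3

obs 1: x=0 → posterior Gamma(3, 5/2)
obs 2: x=3 → posterior Gamma(6, 7/2)
obs 3: x=5 → posterior Gamma(11, 9/2)
obs 4: x=2 → posterior Gamma(13, 11/2)
obs 5: x=0 → posterior Gamma(13, 13/2)
obs 6: x=3 → posterior Gamma(16, 15/2)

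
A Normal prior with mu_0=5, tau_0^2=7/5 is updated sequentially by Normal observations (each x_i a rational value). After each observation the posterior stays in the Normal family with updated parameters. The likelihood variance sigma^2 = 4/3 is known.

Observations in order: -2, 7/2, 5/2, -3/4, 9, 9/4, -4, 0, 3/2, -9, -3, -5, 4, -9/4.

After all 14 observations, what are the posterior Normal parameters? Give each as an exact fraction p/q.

obs 1: x=-2 → posterior Normal(58/41, 28/41)
obs 2: x=7/2 → posterior Normal(263/124, 14/31)
obs 3: x=5/2 → posterior Normal(184/83, 28/83)
obs 4: x=-3/4 → posterior Normal(673/416, 7/26)
obs 5: x=9 → posterior Normal(1429/500, 28/125)
obs 6: x=9/4 → posterior Normal(809/292, 14/73)
obs 7: x=-4 → posterior Normal(641/334, 28/167)
obs 8: x=0 → posterior Normal(641/376, 7/47)
obs 9: x=3/2 → posterior Normal(32/19, 28/209)
obs 10: x=-9 → posterior Normal(163/230, 14/115)
obs 11: x=-3 → posterior Normal(100/251, 28/251)
obs 12: x=-5 → posterior Normal(-5/272, 7/68)
obs 13: x=4 → posterior Normal(79/293, 28/293)
obs 14: x=-9/4 → posterior Normal(127/1256, 14/157)

mu_0=127/1256, tau_0^2=14/157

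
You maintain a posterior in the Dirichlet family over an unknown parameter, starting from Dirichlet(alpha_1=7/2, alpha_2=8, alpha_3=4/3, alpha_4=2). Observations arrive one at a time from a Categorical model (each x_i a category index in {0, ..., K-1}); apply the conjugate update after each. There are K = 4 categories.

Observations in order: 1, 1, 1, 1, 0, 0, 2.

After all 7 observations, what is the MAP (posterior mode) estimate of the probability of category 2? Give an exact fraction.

8/107

obs 1: x=1 → posterior Dirichlet(7/2, 9, 4/3, 2)
obs 2: x=1 → posterior Dirichlet(7/2, 10, 4/3, 2)
obs 3: x=1 → posterior Dirichlet(7/2, 11, 4/3, 2)
obs 4: x=1 → posterior Dirichlet(7/2, 12, 4/3, 2)
obs 5: x=0 → posterior Dirichlet(9/2, 12, 4/3, 2)
obs 6: x=0 → posterior Dirichlet(11/2, 12, 4/3, 2)
obs 7: x=2 → posterior Dirichlet(11/2, 12, 7/3, 2)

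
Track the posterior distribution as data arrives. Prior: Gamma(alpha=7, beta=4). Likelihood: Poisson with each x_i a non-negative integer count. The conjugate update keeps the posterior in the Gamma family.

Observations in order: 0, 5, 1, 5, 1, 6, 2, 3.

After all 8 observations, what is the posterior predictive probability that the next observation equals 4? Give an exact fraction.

obs 1: x=0 → posterior Gamma(7, 5)
obs 2: x=5 → posterior Gamma(12, 6)
obs 3: x=1 → posterior Gamma(13, 7)
obs 4: x=5 → posterior Gamma(18, 8)
obs 5: x=1 → posterior Gamma(19, 9)
obs 6: x=6 → posterior Gamma(25, 10)
obs 7: x=2 → posterior Gamma(27, 11)
obs 8: x=3 → posterior Gamma(30, 12)

9713438760686580474980645925373870080/74829695578286078013428929473144712489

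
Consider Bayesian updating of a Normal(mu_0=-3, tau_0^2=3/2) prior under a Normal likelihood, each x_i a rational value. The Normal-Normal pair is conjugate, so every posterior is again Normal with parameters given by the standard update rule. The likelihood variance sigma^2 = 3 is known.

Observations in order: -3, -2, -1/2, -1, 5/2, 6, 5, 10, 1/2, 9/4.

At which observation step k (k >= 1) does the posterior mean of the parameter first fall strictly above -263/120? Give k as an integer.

obs 1: x=-3 → posterior Normal(-3, 1)
obs 2: x=-2 → posterior Normal(-11/4, 3/4)
obs 3: x=-1/2 → posterior Normal(-23/10, 3/5)
obs 4: x=-1 → posterior Normal(-25/12, 1/2)
obs 5: x=5/2 → posterior Normal(-10/7, 3/7)
obs 6: x=6 → posterior Normal(-1/2, 3/8)
obs 7: x=5 → posterior Normal(1/9, 1/3)
obs 8: x=10 → posterior Normal(11/10, 3/10)
obs 9: x=1/2 → posterior Normal(23/22, 3/11)
obs 10: x=9/4 → posterior Normal(55/48, 1/4)

k = 4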